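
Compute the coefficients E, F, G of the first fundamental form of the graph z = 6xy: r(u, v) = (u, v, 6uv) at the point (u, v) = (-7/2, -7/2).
E = 442;  F = 441;  G = 442

Partials: r_u = (1, 0, 6*v), r_v = (0, 1, 6*u). As functions of (u, v):
  E = r_u · r_u = 36*v^2 + 1,
  F = r_u · r_v = 36*u*v,
  G = r_v · r_v = 36*u^2 + 1.
Evaluating at (u, v) = (-7/2, -7/2): E = 442, F = 441, G = 442.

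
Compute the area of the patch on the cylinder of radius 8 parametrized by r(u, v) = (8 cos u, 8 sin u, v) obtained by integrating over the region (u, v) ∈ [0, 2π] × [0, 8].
Area = 128*pi

Area = ∫∫ √(EG − F²) du dv with √(EG − F²) = 8. Integrating over [0, 2π] × [0, 8] gives 128*pi.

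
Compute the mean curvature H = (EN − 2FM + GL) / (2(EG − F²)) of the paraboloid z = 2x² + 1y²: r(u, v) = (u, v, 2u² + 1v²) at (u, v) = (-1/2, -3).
H = 79*sqrt(41)/1681

With E = 16*u^2 + 1, F = 8*u*v, G = 4*v^2 + 1, L = 4/sqrt(16*u^2 + 4*v^2 + 1), M = 0, N = 2/sqrt(16*u^2 + 4*v^2 + 1), assemble
  H = (EN − 2FM + GL) / (2(EG − F²)) = (16*u^2 + 8*v^2 + 3)/(16*u^2 + 4*v^2 + 1)^(3/2).
At (u, v) = (-1/2, -3): H = 79*sqrt(41)/1681.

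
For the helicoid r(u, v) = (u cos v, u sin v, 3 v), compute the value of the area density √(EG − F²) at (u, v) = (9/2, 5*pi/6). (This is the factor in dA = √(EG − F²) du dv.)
√(EG − F²)|_{(9/2, 5*pi/6)} = 3*sqrt(13)/2

E = 1, F = 0, G = u^2 + 9, so EG − F² = u^2 + 9. Taking the positive square root: √(EG − F²) = sqrt(u^2 + 9). At (u, v) = (9/2, 5*pi/6): 3*sqrt(13)/2.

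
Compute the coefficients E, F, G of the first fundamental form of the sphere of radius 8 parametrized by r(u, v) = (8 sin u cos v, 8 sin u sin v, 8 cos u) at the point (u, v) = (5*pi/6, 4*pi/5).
E = 64;  F = 0;  G = 16

Partials: r_u = (8*cos(u)*cos(v), 8*sin(v)*cos(u), -8*sin(u)), r_v = (-8*sin(u)*sin(v), 8*sin(u)*cos(v), 0). As functions of (u, v):
  E = r_u · r_u = 64,
  F = r_u · r_v = 0,
  G = r_v · r_v = 64*sin(u)^2.
Evaluating at (u, v) = (5*pi/6, 4*pi/5): E = 64, F = 0, G = 16.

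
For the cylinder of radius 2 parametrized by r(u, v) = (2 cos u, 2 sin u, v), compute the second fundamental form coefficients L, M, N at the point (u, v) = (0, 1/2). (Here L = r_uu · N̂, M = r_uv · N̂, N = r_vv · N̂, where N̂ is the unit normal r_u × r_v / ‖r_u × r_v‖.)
L = -2;  M = 0;  N = 0

Compute the unit normal N̂(u, v) = (cos(u), sin(u), 0), and the second partials r_uu, r_uv, r_vv. Take dot products:
  L(u, v) = r_uu · N̂ = -2,
  M(u, v) = r_uv · N̂ = 0,
  N(u, v) = r_vv · N̂ = 0.
Evaluating at (u, v) = (0, 1/2):
  L = -2, M = 0, N = 0.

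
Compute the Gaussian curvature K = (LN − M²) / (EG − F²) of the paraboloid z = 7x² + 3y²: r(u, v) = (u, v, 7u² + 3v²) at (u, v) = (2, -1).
K = 84/674041

Coefficients of the first fundamental form: E = 196*u^2 + 1, F = 84*u*v, G = 36*v^2 + 1.
Coefficients of the second fundamental form: L = 14/sqrt(196*u^2 + 36*v^2 + 1), M = 0, N = 6/sqrt(196*u^2 + 36*v^2 + 1).
Assemble K = (LN − M²)/(EG − F²) = 84/(38416*u^4 + 14112*u^2*v^2 + 392*u^2 + 1296*v^4 + 72*v^2 + 1). At (u, v) = (2, -1): K = 84/674041.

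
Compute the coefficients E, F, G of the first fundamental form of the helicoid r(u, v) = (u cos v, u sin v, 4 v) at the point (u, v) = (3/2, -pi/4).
E = 1;  F = 0;  G = 73/4

Partials: r_u = (cos(v), sin(v), 0), r_v = (-u*sin(v), u*cos(v), 4). As functions of (u, v):
  E = r_u · r_u = 1,
  F = r_u · r_v = 0,
  G = r_v · r_v = u^2 + 16.
Evaluating at (u, v) = (3/2, -pi/4): E = 1, F = 0, G = 73/4.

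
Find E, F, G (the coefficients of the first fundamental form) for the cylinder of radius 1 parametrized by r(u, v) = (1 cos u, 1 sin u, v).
E = 1;  F = 0;  G = 1

Compute partials: r_u = (-sin(u), cos(u), 0), r_v = (0, 0, 1). Then
  E = r_u · r_u = 1,
  F = r_u · r_v = 0,
  G = r_v · r_v = 1.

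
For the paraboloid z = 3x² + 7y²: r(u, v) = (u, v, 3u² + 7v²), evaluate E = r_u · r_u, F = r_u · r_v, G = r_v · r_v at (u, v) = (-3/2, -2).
E = 82;  F = 252;  G = 785

Partials: r_u = (1, 0, 6*u), r_v = (0, 1, 14*v). As functions of (u, v):
  E = r_u · r_u = 36*u^2 + 1,
  F = r_u · r_v = 84*u*v,
  G = r_v · r_v = 196*v^2 + 1.
Evaluating at (u, v) = (-3/2, -2): E = 82, F = 252, G = 785.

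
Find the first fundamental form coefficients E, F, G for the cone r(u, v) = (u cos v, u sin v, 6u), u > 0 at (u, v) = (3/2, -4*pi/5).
E = 37;  F = 0;  G = 9/4

Partials: r_u = (cos(v), sin(v), 6), r_v = (-u*sin(v), u*cos(v), 0). As functions of (u, v):
  E = r_u · r_u = 37,
  F = r_u · r_v = 0,
  G = r_v · r_v = u^2.
Evaluating at (u, v) = (3/2, -4*pi/5): E = 37, F = 0, G = 9/4.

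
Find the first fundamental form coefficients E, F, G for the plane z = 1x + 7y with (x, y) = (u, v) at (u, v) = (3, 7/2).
E = 2;  F = 7;  G = 50

Partials: r_u = (1, 0, 1), r_v = (0, 1, 7). As functions of (u, v):
  E = r_u · r_u = 2,
  F = r_u · r_v = 7,
  G = r_v · r_v = 50.
Evaluating at (u, v) = (3, 7/2): E = 2, F = 7, G = 50.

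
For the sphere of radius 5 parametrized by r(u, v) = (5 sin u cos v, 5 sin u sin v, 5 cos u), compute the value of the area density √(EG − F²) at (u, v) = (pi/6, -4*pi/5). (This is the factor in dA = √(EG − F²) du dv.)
√(EG − F²)|_{(pi/6, -4*pi/5)} = 25/2

E = 25, F = 0, G = 25*sin(u)^2, so EG − F² = 625*sin(u)^2. Taking the positive square root: √(EG − F²) = 25*Abs(sin(u)). At (u, v) = (pi/6, -4*pi/5): 25/2.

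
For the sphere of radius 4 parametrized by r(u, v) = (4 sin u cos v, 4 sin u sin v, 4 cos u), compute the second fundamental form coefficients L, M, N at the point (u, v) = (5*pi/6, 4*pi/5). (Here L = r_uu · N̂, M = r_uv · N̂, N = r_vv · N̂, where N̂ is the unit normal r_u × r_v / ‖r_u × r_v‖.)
L = -4;  M = 0;  N = -1

Compute the unit normal N̂(u, v) = (sin(u)^2*cos(v)/Abs(sin(u)), sin(u)^2*sin(v)/Abs(sin(u)), sin(2*u)/(2*Abs(sin(u)))), and the second partials r_uu, r_uv, r_vv. Take dot products:
  L(u, v) = r_uu · N̂ = -4*sin(u)/Abs(sin(u)),
  M(u, v) = r_uv · N̂ = 0,
  N(u, v) = r_vv · N̂ = -4*sin(u)^3/Abs(sin(u)).
Evaluating at (u, v) = (5*pi/6, 4*pi/5):
  L = -4, M = 0, N = -1.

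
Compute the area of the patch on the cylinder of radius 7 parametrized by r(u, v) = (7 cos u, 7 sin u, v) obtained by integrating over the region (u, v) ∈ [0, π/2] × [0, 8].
Area = 28*pi

Area = ∫∫ √(EG − F²) du dv with √(EG − F²) = 7. Integrating over [0, π/2] × [0, 8] gives 28*pi.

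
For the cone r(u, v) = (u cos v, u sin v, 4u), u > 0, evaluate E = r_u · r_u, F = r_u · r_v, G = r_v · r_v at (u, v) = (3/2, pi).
E = 17;  F = 0;  G = 9/4

Partials: r_u = (cos(v), sin(v), 4), r_v = (-u*sin(v), u*cos(v), 0). As functions of (u, v):
  E = r_u · r_u = 17,
  F = r_u · r_v = 0,
  G = r_v · r_v = u^2.
Evaluating at (u, v) = (3/2, pi): E = 17, F = 0, G = 9/4.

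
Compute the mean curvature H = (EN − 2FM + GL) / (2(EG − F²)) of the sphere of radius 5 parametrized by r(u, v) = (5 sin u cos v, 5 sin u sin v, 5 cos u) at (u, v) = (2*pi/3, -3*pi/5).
H = -1/5

With E = 25, F = 0, G = 25*sin(u)^2, L = -5*sin(u)/Abs(sin(u)), M = 0, N = -5*sin(u)^3/Abs(sin(u)), assemble
  H = (EN − 2FM + GL) / (2(EG − F²)) = -sin(u)/(5*Abs(sin(u))).
At (u, v) = (2*pi/3, -3*pi/5): H = -1/5.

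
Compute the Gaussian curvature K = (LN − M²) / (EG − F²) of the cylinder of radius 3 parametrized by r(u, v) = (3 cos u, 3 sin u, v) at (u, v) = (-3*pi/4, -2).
K = 0

Coefficients of the first fundamental form: E = 9, F = 0, G = 1.
Coefficients of the second fundamental form: L = -3, M = 0, N = 0.
Assemble K = (LN − M²)/(EG − F²) = 0. At (u, v) = (-3*pi/4, -2): K = 0.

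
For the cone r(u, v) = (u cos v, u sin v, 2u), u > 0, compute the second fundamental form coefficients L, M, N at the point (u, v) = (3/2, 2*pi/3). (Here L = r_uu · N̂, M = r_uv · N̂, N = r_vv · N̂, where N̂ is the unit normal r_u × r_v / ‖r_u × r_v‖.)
L = 0;  M = 0;  N = 3*sqrt(5)/5

Compute the unit normal N̂(u, v) = (-2*sqrt(5)*u*cos(v)/(5*Abs(u)), -2*sqrt(5)*u*sin(v)/(5*Abs(u)), sqrt(5)*u/(5*Abs(u))), and the second partials r_uu, r_uv, r_vv. Take dot products:
  L(u, v) = r_uu · N̂ = 0,
  M(u, v) = r_uv · N̂ = 0,
  N(u, v) = r_vv · N̂ = 2*sqrt(5)*u^2/(5*Abs(u)).
Evaluating at (u, v) = (3/2, 2*pi/3):
  L = 0, M = 0, N = 3*sqrt(5)/5.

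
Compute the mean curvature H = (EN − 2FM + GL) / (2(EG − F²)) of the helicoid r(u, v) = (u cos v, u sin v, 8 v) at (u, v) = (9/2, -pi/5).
H = 0

With E = 1, F = 0, G = u^2 + 64, L = 0, M = -8/sqrt(u^2 + 64), N = 0, assemble
  H = (EN − 2FM + GL) / (2(EG − F²)) = 0.
At (u, v) = (9/2, -pi/5): H = 0.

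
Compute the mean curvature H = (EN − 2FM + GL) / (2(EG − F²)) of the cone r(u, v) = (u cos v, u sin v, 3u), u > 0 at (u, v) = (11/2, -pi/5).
H = 3*sqrt(10)/110

With E = 10, F = 0, G = u^2, L = 0, M = 0, N = 3*sqrt(10)*u^2/(10*Abs(u)), assemble
  H = (EN − 2FM + GL) / (2(EG − F²)) = 3*sqrt(10)/(20*Abs(u)).
At (u, v) = (11/2, -pi/5): H = 3*sqrt(10)/110.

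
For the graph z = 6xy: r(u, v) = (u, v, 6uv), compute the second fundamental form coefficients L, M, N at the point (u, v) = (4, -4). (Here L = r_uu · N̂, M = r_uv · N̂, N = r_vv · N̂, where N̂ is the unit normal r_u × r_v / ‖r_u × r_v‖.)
L = 0;  M = 6*sqrt(1153)/1153;  N = 0

Compute the unit normal N̂(u, v) = (-6*v/sqrt(36*u^2 + 36*v^2 + 1), -6*u/sqrt(36*u^2 + 36*v^2 + 1), 1/sqrt(36*u^2 + 36*v^2 + 1)), and the second partials r_uu, r_uv, r_vv. Take dot products:
  L(u, v) = r_uu · N̂ = 0,
  M(u, v) = r_uv · N̂ = 6/sqrt(36*u^2 + 36*v^2 + 1),
  N(u, v) = r_vv · N̂ = 0.
Evaluating at (u, v) = (4, -4):
  L = 0, M = 6*sqrt(1153)/1153, N = 0.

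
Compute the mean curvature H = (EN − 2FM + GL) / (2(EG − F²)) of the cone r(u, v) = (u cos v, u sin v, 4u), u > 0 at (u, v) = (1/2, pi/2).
H = 4*sqrt(17)/17

With E = 17, F = 0, G = u^2, L = 0, M = 0, N = 4*sqrt(17)*u^2/(17*Abs(u)), assemble
  H = (EN − 2FM + GL) / (2(EG − F²)) = 2*sqrt(17)/(17*Abs(u)).
At (u, v) = (1/2, pi/2): H = 4*sqrt(17)/17.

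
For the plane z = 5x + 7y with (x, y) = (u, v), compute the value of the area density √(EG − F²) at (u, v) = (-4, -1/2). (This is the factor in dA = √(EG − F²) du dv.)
√(EG − F²)|_{(-4, -1/2)} = 5*sqrt(3)

E = 26, F = 35, G = 50, so EG − F² = 75. Taking the positive square root: √(EG − F²) = 5*sqrt(3). At (u, v) = (-4, -1/2): 5*sqrt(3).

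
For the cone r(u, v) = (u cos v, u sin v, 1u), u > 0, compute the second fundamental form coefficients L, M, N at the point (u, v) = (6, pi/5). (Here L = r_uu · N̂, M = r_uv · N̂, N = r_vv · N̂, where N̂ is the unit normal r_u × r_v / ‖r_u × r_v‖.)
L = 0;  M = 0;  N = 3*sqrt(2)

Compute the unit normal N̂(u, v) = (-sqrt(2)*u*cos(v)/(2*Abs(u)), -sqrt(2)*u*sin(v)/(2*Abs(u)), sqrt(2)*u/(2*Abs(u))), and the second partials r_uu, r_uv, r_vv. Take dot products:
  L(u, v) = r_uu · N̂ = 0,
  M(u, v) = r_uv · N̂ = 0,
  N(u, v) = r_vv · N̂ = sqrt(2)*u^2/(2*Abs(u)).
Evaluating at (u, v) = (6, pi/5):
  L = 0, M = 0, N = 3*sqrt(2).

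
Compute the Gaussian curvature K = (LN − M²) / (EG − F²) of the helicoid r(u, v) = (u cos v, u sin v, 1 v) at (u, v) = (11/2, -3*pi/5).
K = -16/15625

Coefficients of the first fundamental form: E = 1, F = 0, G = u^2 + 1.
Coefficients of the second fundamental form: L = 0, M = -1/sqrt(u^2 + 1), N = 0.
Assemble K = (LN − M²)/(EG − F²) = -1/(u^2 + 1)^2. At (u, v) = (11/2, -3*pi/5): K = -16/15625.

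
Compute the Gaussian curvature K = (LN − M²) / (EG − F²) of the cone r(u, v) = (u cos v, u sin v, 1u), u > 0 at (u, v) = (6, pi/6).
K = 0

Coefficients of the first fundamental form: E = 2, F = 0, G = u^2.
Coefficients of the second fundamental form: L = 0, M = 0, N = sqrt(2)*u^2/(2*Abs(u)).
Assemble K = (LN − M²)/(EG − F²) = 0. At (u, v) = (6, pi/6): K = 0.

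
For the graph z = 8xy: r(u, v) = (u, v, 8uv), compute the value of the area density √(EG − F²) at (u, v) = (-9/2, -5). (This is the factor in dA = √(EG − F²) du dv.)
√(EG − F²)|_{(-9/2, -5)} = sqrt(2897)

E = 64*v^2 + 1, F = 64*u*v, G = 64*u^2 + 1, so EG − F² = 64*u^2 + 64*v^2 + 1. Taking the positive square root: √(EG − F²) = sqrt(64*u^2 + 64*v^2 + 1). At (u, v) = (-9/2, -5): sqrt(2897).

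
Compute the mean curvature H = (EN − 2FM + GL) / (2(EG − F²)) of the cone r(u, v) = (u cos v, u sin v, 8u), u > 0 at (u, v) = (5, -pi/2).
H = 4*sqrt(65)/325

With E = 65, F = 0, G = u^2, L = 0, M = 0, N = 8*sqrt(65)*u^2/(65*Abs(u)), assemble
  H = (EN − 2FM + GL) / (2(EG − F²)) = 4*sqrt(65)/(65*Abs(u)).
At (u, v) = (5, -pi/2): H = 4*sqrt(65)/325.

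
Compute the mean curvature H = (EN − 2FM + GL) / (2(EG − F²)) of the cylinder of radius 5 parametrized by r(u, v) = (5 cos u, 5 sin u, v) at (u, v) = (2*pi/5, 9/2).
H = -1/10

With E = 25, F = 0, G = 1, L = -5, M = 0, N = 0, assemble
  H = (EN − 2FM + GL) / (2(EG − F²)) = -1/10.
At (u, v) = (2*pi/5, 9/2): H = -1/10.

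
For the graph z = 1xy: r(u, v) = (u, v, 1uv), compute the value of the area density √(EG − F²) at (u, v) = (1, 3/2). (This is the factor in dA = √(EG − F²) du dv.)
√(EG − F²)|_{(1, 3/2)} = sqrt(17)/2

E = v^2 + 1, F = u*v, G = u^2 + 1, so EG − F² = u^2 + v^2 + 1. Taking the positive square root: √(EG − F²) = sqrt(u^2 + v^2 + 1). At (u, v) = (1, 3/2): sqrt(17)/2.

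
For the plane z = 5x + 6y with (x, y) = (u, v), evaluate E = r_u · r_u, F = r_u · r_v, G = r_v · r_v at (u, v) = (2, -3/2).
E = 26;  F = 30;  G = 37

Partials: r_u = (1, 0, 5), r_v = (0, 1, 6). As functions of (u, v):
  E = r_u · r_u = 26,
  F = r_u · r_v = 30,
  G = r_v · r_v = 37.
Evaluating at (u, v) = (2, -3/2): E = 26, F = 30, G = 37.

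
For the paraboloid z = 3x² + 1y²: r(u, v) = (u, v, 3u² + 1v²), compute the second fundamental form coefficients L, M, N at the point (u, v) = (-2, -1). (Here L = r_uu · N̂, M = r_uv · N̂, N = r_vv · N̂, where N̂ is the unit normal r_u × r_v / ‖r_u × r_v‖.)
L = 6*sqrt(149)/149;  M = 0;  N = 2*sqrt(149)/149

Compute the unit normal N̂(u, v) = (-6*u/sqrt(36*u^2 + 4*v^2 + 1), -2*v/sqrt(36*u^2 + 4*v^2 + 1), 1/sqrt(36*u^2 + 4*v^2 + 1)), and the second partials r_uu, r_uv, r_vv. Take dot products:
  L(u, v) = r_uu · N̂ = 6/sqrt(36*u^2 + 4*v^2 + 1),
  M(u, v) = r_uv · N̂ = 0,
  N(u, v) = r_vv · N̂ = 2/sqrt(36*u^2 + 4*v^2 + 1).
Evaluating at (u, v) = (-2, -1):
  L = 6*sqrt(149)/149, M = 0, N = 2*sqrt(149)/149.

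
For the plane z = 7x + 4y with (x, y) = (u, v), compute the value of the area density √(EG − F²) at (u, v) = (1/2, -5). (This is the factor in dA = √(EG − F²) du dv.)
√(EG − F²)|_{(1/2, -5)} = sqrt(66)

E = 50, F = 28, G = 17, so EG − F² = 66. Taking the positive square root: √(EG − F²) = sqrt(66). At (u, v) = (1/2, -5): sqrt(66).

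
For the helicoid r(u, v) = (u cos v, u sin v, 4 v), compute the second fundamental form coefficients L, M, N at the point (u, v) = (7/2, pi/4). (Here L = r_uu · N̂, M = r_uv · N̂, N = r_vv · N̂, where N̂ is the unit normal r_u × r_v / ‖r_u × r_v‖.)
L = 0;  M = -8*sqrt(113)/113;  N = 0

Compute the unit normal N̂(u, v) = (4*sin(v)/sqrt(u^2 + 16), -4*cos(v)/sqrt(u^2 + 16), u/sqrt(u^2 + 16)), and the second partials r_uu, r_uv, r_vv. Take dot products:
  L(u, v) = r_uu · N̂ = 0,
  M(u, v) = r_uv · N̂ = -4/sqrt(u^2 + 16),
  N(u, v) = r_vv · N̂ = 0.
Evaluating at (u, v) = (7/2, pi/4):
  L = 0, M = -8*sqrt(113)/113, N = 0.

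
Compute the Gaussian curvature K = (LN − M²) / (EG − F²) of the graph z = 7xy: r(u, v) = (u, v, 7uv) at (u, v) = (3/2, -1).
K = -784/410881

Coefficients of the first fundamental form: E = 49*v^2 + 1, F = 49*u*v, G = 49*u^2 + 1.
Coefficients of the second fundamental form: L = 0, M = 7/sqrt(49*u^2 + 49*v^2 + 1), N = 0.
Assemble K = (LN − M²)/(EG − F²) = -49/(2401*u^4 + 4802*u^2*v^2 + 98*u^2 + 2401*v^4 + 98*v^2 + 1). At (u, v) = (3/2, -1): K = -784/410881.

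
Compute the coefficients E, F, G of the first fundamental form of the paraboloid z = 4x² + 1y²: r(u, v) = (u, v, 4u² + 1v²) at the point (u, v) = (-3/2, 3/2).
E = 145;  F = -36;  G = 10

Partials: r_u = (1, 0, 8*u), r_v = (0, 1, 2*v). As functions of (u, v):
  E = r_u · r_u = 64*u^2 + 1,
  F = r_u · r_v = 16*u*v,
  G = r_v · r_v = 4*v^2 + 1.
Evaluating at (u, v) = (-3/2, 3/2): E = 145, F = -36, G = 10.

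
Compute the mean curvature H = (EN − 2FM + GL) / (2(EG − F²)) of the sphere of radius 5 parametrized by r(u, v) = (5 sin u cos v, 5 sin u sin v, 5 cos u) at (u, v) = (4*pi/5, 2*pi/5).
H = -1/5

With E = 25, F = 0, G = 25*sin(u)^2, L = -5*sin(u)/Abs(sin(u)), M = 0, N = -5*sin(u)^3/Abs(sin(u)), assemble
  H = (EN − 2FM + GL) / (2(EG − F²)) = -sin(u)/(5*Abs(sin(u))).
At (u, v) = (4*pi/5, 2*pi/5): H = -1/5.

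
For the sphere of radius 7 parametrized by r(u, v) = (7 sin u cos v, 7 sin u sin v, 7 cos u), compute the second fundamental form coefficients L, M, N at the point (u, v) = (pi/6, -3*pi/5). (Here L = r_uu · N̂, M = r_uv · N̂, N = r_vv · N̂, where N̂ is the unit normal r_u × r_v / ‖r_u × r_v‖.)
L = -7;  M = 0;  N = -7/4

Compute the unit normal N̂(u, v) = (sin(u)^2*cos(v)/Abs(sin(u)), sin(u)^2*sin(v)/Abs(sin(u)), sin(2*u)/(2*Abs(sin(u)))), and the second partials r_uu, r_uv, r_vv. Take dot products:
  L(u, v) = r_uu · N̂ = -7*sin(u)/Abs(sin(u)),
  M(u, v) = r_uv · N̂ = 0,
  N(u, v) = r_vv · N̂ = -7*sin(u)^3/Abs(sin(u)).
Evaluating at (u, v) = (pi/6, -3*pi/5):
  L = -7, M = 0, N = -7/4.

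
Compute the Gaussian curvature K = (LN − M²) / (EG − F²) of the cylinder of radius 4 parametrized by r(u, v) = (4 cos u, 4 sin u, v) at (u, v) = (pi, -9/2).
K = 0

Coefficients of the first fundamental form: E = 16, F = 0, G = 1.
Coefficients of the second fundamental form: L = -4, M = 0, N = 0.
Assemble K = (LN − M²)/(EG − F²) = 0. At (u, v) = (pi, -9/2): K = 0.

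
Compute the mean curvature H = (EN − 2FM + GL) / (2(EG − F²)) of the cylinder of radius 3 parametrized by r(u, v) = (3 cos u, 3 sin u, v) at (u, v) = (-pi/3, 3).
H = -1/6

With E = 9, F = 0, G = 1, L = -3, M = 0, N = 0, assemble
  H = (EN − 2FM + GL) / (2(EG − F²)) = -1/6.
At (u, v) = (-pi/3, 3): H = -1/6.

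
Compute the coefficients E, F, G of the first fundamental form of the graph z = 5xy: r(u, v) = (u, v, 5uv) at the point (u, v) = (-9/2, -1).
E = 26;  F = 225/2;  G = 2029/4

Partials: r_u = (1, 0, 5*v), r_v = (0, 1, 5*u). As functions of (u, v):
  E = r_u · r_u = 25*v^2 + 1,
  F = r_u · r_v = 25*u*v,
  G = r_v · r_v = 25*u^2 + 1.
Evaluating at (u, v) = (-9/2, -1): E = 26, F = 225/2, G = 2029/4.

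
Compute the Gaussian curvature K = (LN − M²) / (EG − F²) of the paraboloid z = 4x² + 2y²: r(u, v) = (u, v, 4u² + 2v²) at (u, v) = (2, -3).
K = 32/160801

Coefficients of the first fundamental form: E = 64*u^2 + 1, F = 32*u*v, G = 16*v^2 + 1.
Coefficients of the second fundamental form: L = 8/sqrt(64*u^2 + 16*v^2 + 1), M = 0, N = 4/sqrt(64*u^2 + 16*v^2 + 1).
Assemble K = (LN − M²)/(EG − F²) = 32/(4096*u^4 + 2048*u^2*v^2 + 128*u^2 + 256*v^4 + 32*v^2 + 1). At (u, v) = (2, -3): K = 32/160801.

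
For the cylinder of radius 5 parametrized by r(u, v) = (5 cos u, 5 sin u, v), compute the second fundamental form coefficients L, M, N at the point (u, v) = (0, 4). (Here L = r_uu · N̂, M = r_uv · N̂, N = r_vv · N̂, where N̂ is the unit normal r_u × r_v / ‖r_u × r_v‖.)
L = -5;  M = 0;  N = 0

Compute the unit normal N̂(u, v) = (cos(u), sin(u), 0), and the second partials r_uu, r_uv, r_vv. Take dot products:
  L(u, v) = r_uu · N̂ = -5,
  M(u, v) = r_uv · N̂ = 0,
  N(u, v) = r_vv · N̂ = 0.
Evaluating at (u, v) = (0, 4):
  L = -5, M = 0, N = 0.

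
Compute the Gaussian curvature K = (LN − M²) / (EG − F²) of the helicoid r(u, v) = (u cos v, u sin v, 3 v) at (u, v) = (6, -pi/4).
K = -1/225

Coefficients of the first fundamental form: E = 1, F = 0, G = u^2 + 9.
Coefficients of the second fundamental form: L = 0, M = -3/sqrt(u^2 + 9), N = 0.
Assemble K = (LN − M²)/(EG − F²) = -9/(u^2 + 9)^2. At (u, v) = (6, -pi/4): K = -1/225.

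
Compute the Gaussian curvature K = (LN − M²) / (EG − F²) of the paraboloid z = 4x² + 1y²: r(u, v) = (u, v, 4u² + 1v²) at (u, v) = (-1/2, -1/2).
K = 4/81

Coefficients of the first fundamental form: E = 64*u^2 + 1, F = 16*u*v, G = 4*v^2 + 1.
Coefficients of the second fundamental form: L = 8/sqrt(64*u^2 + 4*v^2 + 1), M = 0, N = 2/sqrt(64*u^2 + 4*v^2 + 1).
Assemble K = (LN − M²)/(EG − F²) = 16/(4096*u^4 + 512*u^2*v^2 + 128*u^2 + 16*v^4 + 8*v^2 + 1). At (u, v) = (-1/2, -1/2): K = 4/81.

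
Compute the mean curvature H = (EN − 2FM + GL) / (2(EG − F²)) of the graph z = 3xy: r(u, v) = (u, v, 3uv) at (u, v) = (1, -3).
H = 81*sqrt(91)/8281

With E = 9*v^2 + 1, F = 9*u*v, G = 9*u^2 + 1, L = 0, M = 3/sqrt(9*u^2 + 9*v^2 + 1), N = 0, assemble
  H = (EN − 2FM + GL) / (2(EG − F²)) = -27*u*v/(9*u^2 + 9*v^2 + 1)^(3/2).
At (u, v) = (1, -3): H = 81*sqrt(91)/8281.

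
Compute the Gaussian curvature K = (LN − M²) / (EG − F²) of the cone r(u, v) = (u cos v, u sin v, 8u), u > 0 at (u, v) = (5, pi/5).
K = 0

Coefficients of the first fundamental form: E = 65, F = 0, G = u^2.
Coefficients of the second fundamental form: L = 0, M = 0, N = 8*sqrt(65)*u^2/(65*Abs(u)).
Assemble K = (LN − M²)/(EG − F²) = 0. At (u, v) = (5, pi/5): K = 0.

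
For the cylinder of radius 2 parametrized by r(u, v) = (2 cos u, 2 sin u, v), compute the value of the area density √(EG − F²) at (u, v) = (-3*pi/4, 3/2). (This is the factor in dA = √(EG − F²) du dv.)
√(EG − F²)|_{(-3*pi/4, 3/2)} = 2

E = 4, F = 0, G = 1, so EG − F² = 4. Taking the positive square root: √(EG − F²) = 2. At (u, v) = (-3*pi/4, 3/2): 2.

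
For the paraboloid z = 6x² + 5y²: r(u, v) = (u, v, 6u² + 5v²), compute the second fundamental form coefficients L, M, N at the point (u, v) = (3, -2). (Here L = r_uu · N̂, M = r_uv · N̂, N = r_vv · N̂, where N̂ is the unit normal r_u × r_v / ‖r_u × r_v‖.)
L = 12*sqrt(1697)/1697;  M = 0;  N = 10*sqrt(1697)/1697

Compute the unit normal N̂(u, v) = (-12*u/sqrt(144*u^2 + 100*v^2 + 1), -10*v/sqrt(144*u^2 + 100*v^2 + 1), 1/sqrt(144*u^2 + 100*v^2 + 1)), and the second partials r_uu, r_uv, r_vv. Take dot products:
  L(u, v) = r_uu · N̂ = 12/sqrt(144*u^2 + 100*v^2 + 1),
  M(u, v) = r_uv · N̂ = 0,
  N(u, v) = r_vv · N̂ = 10/sqrt(144*u^2 + 100*v^2 + 1).
Evaluating at (u, v) = (3, -2):
  L = 12*sqrt(1697)/1697, M = 0, N = 10*sqrt(1697)/1697.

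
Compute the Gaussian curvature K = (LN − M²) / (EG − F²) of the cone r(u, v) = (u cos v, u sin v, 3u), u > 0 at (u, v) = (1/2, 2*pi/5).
K = 0

Coefficients of the first fundamental form: E = 10, F = 0, G = u^2.
Coefficients of the second fundamental form: L = 0, M = 0, N = 3*sqrt(10)*u^2/(10*Abs(u)).
Assemble K = (LN − M²)/(EG − F²) = 0. At (u, v) = (1/2, 2*pi/5): K = 0.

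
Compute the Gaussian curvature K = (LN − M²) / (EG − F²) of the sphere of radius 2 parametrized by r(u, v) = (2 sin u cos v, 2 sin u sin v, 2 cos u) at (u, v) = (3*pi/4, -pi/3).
K = 1/4

Coefficients of the first fundamental form: E = 4, F = 0, G = 4*sin(u)^2.
Coefficients of the second fundamental form: L = -2*sin(u)/Abs(sin(u)), M = 0, N = -2*sin(u)^3/Abs(sin(u)).
Assemble K = (LN − M²)/(EG − F²) = 1/4. At (u, v) = (3*pi/4, -pi/3): K = 1/4.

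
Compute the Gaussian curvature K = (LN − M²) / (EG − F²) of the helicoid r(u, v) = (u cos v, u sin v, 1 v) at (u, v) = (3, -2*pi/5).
K = -1/100

Coefficients of the first fundamental form: E = 1, F = 0, G = u^2 + 1.
Coefficients of the second fundamental form: L = 0, M = -1/sqrt(u^2 + 1), N = 0.
Assemble K = (LN − M²)/(EG − F²) = -1/(u^2 + 1)^2. At (u, v) = (3, -2*pi/5): K = -1/100.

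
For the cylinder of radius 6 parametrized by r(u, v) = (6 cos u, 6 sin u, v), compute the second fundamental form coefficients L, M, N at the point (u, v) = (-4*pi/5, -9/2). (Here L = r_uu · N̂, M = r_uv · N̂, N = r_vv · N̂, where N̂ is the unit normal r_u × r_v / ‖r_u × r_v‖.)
L = -6;  M = 0;  N = 0

Compute the unit normal N̂(u, v) = (cos(u), sin(u), 0), and the second partials r_uu, r_uv, r_vv. Take dot products:
  L(u, v) = r_uu · N̂ = -6,
  M(u, v) = r_uv · N̂ = 0,
  N(u, v) = r_vv · N̂ = 0.
Evaluating at (u, v) = (-4*pi/5, -9/2):
  L = -6, M = 0, N = 0.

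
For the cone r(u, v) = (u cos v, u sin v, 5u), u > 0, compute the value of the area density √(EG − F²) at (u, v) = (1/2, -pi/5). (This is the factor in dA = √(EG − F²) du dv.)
√(EG − F²)|_{(1/2, -pi/5)} = sqrt(26)/2

E = 26, F = 0, G = u^2, so EG − F² = 26*u^2. Taking the positive square root: √(EG − F²) = sqrt(26)*Abs(u). At (u, v) = (1/2, -pi/5): sqrt(26)/2.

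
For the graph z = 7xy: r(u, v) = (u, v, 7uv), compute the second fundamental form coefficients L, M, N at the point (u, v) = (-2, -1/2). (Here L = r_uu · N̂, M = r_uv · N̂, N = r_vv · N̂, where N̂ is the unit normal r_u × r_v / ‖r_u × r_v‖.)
L = 0;  M = 14*sqrt(93)/279;  N = 0

Compute the unit normal N̂(u, v) = (-7*v/sqrt(49*u^2 + 49*v^2 + 1), -7*u/sqrt(49*u^2 + 49*v^2 + 1), 1/sqrt(49*u^2 + 49*v^2 + 1)), and the second partials r_uu, r_uv, r_vv. Take dot products:
  L(u, v) = r_uu · N̂ = 0,
  M(u, v) = r_uv · N̂ = 7/sqrt(49*u^2 + 49*v^2 + 1),
  N(u, v) = r_vv · N̂ = 0.
Evaluating at (u, v) = (-2, -1/2):
  L = 0, M = 14*sqrt(93)/279, N = 0.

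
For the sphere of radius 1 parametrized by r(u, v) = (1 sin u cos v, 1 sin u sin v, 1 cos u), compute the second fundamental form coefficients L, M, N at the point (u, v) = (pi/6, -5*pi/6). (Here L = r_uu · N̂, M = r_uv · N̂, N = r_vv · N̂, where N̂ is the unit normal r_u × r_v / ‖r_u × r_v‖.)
L = -1;  M = 0;  N = -1/4

Compute the unit normal N̂(u, v) = (sin(u)^2*cos(v)/Abs(sin(u)), sin(u)^2*sin(v)/Abs(sin(u)), sin(2*u)/(2*Abs(sin(u)))), and the second partials r_uu, r_uv, r_vv. Take dot products:
  L(u, v) = r_uu · N̂ = -sin(u)/Abs(sin(u)),
  M(u, v) = r_uv · N̂ = 0,
  N(u, v) = r_vv · N̂ = -sin(u)^3/Abs(sin(u)).
Evaluating at (u, v) = (pi/6, -5*pi/6):
  L = -1, M = 0, N = -1/4.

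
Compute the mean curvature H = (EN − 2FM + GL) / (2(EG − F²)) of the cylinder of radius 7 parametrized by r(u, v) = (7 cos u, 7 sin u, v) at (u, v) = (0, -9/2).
H = -1/14

With E = 49, F = 0, G = 1, L = -7, M = 0, N = 0, assemble
  H = (EN − 2FM + GL) / (2(EG − F²)) = -1/14.
At (u, v) = (0, -9/2): H = -1/14.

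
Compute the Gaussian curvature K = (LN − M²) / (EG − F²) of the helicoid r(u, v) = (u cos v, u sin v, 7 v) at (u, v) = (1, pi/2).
K = -49/2500

Coefficients of the first fundamental form: E = 1, F = 0, G = u^2 + 49.
Coefficients of the second fundamental form: L = 0, M = -7/sqrt(u^2 + 49), N = 0.
Assemble K = (LN − M²)/(EG − F²) = -49/(u^2 + 49)^2. At (u, v) = (1, pi/2): K = -49/2500.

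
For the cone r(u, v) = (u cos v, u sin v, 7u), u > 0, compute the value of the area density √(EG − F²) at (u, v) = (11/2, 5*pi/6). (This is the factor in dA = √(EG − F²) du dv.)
√(EG − F²)|_{(11/2, 5*pi/6)} = 55*sqrt(2)/2

E = 50, F = 0, G = u^2, so EG − F² = 50*u^2. Taking the positive square root: √(EG − F²) = 5*sqrt(2)*Abs(u). At (u, v) = (11/2, 5*pi/6): 55*sqrt(2)/2.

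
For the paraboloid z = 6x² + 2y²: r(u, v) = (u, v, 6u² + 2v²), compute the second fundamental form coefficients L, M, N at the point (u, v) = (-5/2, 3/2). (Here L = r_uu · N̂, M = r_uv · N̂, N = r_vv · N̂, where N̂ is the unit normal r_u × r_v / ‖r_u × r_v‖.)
L = 12*sqrt(937)/937;  M = 0;  N = 4*sqrt(937)/937

Compute the unit normal N̂(u, v) = (-12*u/sqrt(144*u^2 + 16*v^2 + 1), -4*v/sqrt(144*u^2 + 16*v^2 + 1), 1/sqrt(144*u^2 + 16*v^2 + 1)), and the second partials r_uu, r_uv, r_vv. Take dot products:
  L(u, v) = r_uu · N̂ = 12/sqrt(144*u^2 + 16*v^2 + 1),
  M(u, v) = r_uv · N̂ = 0,
  N(u, v) = r_vv · N̂ = 4/sqrt(144*u^2 + 16*v^2 + 1).
Evaluating at (u, v) = (-5/2, 3/2):
  L = 12*sqrt(937)/937, M = 0, N = 4*sqrt(937)/937.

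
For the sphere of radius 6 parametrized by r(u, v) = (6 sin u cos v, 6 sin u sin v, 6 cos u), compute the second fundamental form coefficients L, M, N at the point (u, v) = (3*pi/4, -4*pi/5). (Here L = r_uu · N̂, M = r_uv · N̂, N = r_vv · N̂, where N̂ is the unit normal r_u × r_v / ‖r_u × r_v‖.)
L = -6;  M = 0;  N = -3

Compute the unit normal N̂(u, v) = (sin(u)^2*cos(v)/Abs(sin(u)), sin(u)^2*sin(v)/Abs(sin(u)), sin(2*u)/(2*Abs(sin(u)))), and the second partials r_uu, r_uv, r_vv. Take dot products:
  L(u, v) = r_uu · N̂ = -6*sin(u)/Abs(sin(u)),
  M(u, v) = r_uv · N̂ = 0,
  N(u, v) = r_vv · N̂ = -6*sin(u)^3/Abs(sin(u)).
Evaluating at (u, v) = (3*pi/4, -4*pi/5):
  L = -6, M = 0, N = -3.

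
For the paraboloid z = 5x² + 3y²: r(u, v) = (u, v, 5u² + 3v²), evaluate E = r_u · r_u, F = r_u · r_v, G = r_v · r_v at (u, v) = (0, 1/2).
E = 1;  F = 0;  G = 10

Partials: r_u = (1, 0, 10*u), r_v = (0, 1, 6*v). As functions of (u, v):
  E = r_u · r_u = 100*u^2 + 1,
  F = r_u · r_v = 60*u*v,
  G = r_v · r_v = 36*v^2 + 1.
Evaluating at (u, v) = (0, 1/2): E = 1, F = 0, G = 10.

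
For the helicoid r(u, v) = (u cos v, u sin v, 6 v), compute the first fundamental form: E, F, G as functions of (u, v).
E = 1;  F = 0;  G = u^2 + 36

Compute partials: r_u = (cos(v), sin(v), 0), r_v = (-u*sin(v), u*cos(v), 6). Then
  E = r_u · r_u = 1,
  F = r_u · r_v = 0,
  G = r_v · r_v = u^2 + 36.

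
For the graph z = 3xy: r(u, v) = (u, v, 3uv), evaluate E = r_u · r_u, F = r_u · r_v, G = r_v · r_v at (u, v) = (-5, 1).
E = 10;  F = -45;  G = 226

Partials: r_u = (1, 0, 3*v), r_v = (0, 1, 3*u). As functions of (u, v):
  E = r_u · r_u = 9*v^2 + 1,
  F = r_u · r_v = 9*u*v,
  G = r_v · r_v = 9*u^2 + 1.
Evaluating at (u, v) = (-5, 1): E = 10, F = -45, G = 226.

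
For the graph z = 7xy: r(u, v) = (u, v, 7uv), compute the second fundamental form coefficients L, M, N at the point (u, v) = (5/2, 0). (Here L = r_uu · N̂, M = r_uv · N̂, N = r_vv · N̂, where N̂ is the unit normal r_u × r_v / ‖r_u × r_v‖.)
L = 0;  M = 14*sqrt(1229)/1229;  N = 0

Compute the unit normal N̂(u, v) = (-7*v/sqrt(49*u^2 + 49*v^2 + 1), -7*u/sqrt(49*u^2 + 49*v^2 + 1), 1/sqrt(49*u^2 + 49*v^2 + 1)), and the second partials r_uu, r_uv, r_vv. Take dot products:
  L(u, v) = r_uu · N̂ = 0,
  M(u, v) = r_uv · N̂ = 7/sqrt(49*u^2 + 49*v^2 + 1),
  N(u, v) = r_vv · N̂ = 0.
Evaluating at (u, v) = (5/2, 0):
  L = 0, M = 14*sqrt(1229)/1229, N = 0.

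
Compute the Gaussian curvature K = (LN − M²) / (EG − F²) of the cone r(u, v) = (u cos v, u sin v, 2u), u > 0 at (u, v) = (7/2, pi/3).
K = 0

Coefficients of the first fundamental form: E = 5, F = 0, G = u^2.
Coefficients of the second fundamental form: L = 0, M = 0, N = 2*sqrt(5)*u^2/(5*Abs(u)).
Assemble K = (LN − M²)/(EG − F²) = 0. At (u, v) = (7/2, pi/3): K = 0.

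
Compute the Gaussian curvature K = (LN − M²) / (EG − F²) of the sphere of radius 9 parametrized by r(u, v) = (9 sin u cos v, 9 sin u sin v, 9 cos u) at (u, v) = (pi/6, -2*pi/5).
K = 1/81

Coefficients of the first fundamental form: E = 81, F = 0, G = 81*sin(u)^2.
Coefficients of the second fundamental form: L = -9*sin(u)/Abs(sin(u)), M = 0, N = -9*sin(u)^3/Abs(sin(u)).
Assemble K = (LN − M²)/(EG − F²) = 1/81. At (u, v) = (pi/6, -2*pi/5): K = 1/81.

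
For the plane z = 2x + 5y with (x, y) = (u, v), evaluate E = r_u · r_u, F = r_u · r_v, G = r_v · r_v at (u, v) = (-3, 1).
E = 5;  F = 10;  G = 26

Partials: r_u = (1, 0, 2), r_v = (0, 1, 5). As functions of (u, v):
  E = r_u · r_u = 5,
  F = r_u · r_v = 10,
  G = r_v · r_v = 26.
Evaluating at (u, v) = (-3, 1): E = 5, F = 10, G = 26.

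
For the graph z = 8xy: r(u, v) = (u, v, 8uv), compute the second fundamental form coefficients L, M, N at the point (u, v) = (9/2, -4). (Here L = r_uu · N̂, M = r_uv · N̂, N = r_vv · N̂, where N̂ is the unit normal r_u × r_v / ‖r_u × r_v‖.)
L = 0;  M = 8*sqrt(2321)/2321;  N = 0

Compute the unit normal N̂(u, v) = (-8*v/sqrt(64*u^2 + 64*v^2 + 1), -8*u/sqrt(64*u^2 + 64*v^2 + 1), 1/sqrt(64*u^2 + 64*v^2 + 1)), and the second partials r_uu, r_uv, r_vv. Take dot products:
  L(u, v) = r_uu · N̂ = 0,
  M(u, v) = r_uv · N̂ = 8/sqrt(64*u^2 + 64*v^2 + 1),
  N(u, v) = r_vv · N̂ = 0.
Evaluating at (u, v) = (9/2, -4):
  L = 0, M = 8*sqrt(2321)/2321, N = 0.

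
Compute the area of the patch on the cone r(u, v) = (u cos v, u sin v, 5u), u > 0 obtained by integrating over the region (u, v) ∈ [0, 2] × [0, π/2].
Area = sqrt(26)*pi

Area = ∫∫ √(EG − F²) du dv with √(EG − F²) = sqrt(26)*Abs(u). Integrating over [0, 2] × [0, π/2] gives sqrt(26)*pi.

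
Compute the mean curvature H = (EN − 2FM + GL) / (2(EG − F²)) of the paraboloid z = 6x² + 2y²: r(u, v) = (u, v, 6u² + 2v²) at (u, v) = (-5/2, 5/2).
H = 344*sqrt(1001)/143143

With E = 144*u^2 + 1, F = 48*u*v, G = 16*v^2 + 1, L = 12/sqrt(144*u^2 + 16*v^2 + 1), M = 0, N = 4/sqrt(144*u^2 + 16*v^2 + 1), assemble
  H = (EN − 2FM + GL) / (2(EG − F²)) = 8*(36*u^2 + 12*v^2 + 1)/(144*u^2 + 16*v^2 + 1)^(3/2).
At (u, v) = (-5/2, 5/2): H = 344*sqrt(1001)/143143.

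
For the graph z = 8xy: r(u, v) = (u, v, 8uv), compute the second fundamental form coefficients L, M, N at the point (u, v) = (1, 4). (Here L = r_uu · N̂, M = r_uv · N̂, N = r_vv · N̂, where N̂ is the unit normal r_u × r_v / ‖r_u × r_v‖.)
L = 0;  M = 8/33;  N = 0

Compute the unit normal N̂(u, v) = (-8*v/sqrt(64*u^2 + 64*v^2 + 1), -8*u/sqrt(64*u^2 + 64*v^2 + 1), 1/sqrt(64*u^2 + 64*v^2 + 1)), and the second partials r_uu, r_uv, r_vv. Take dot products:
  L(u, v) = r_uu · N̂ = 0,
  M(u, v) = r_uv · N̂ = 8/sqrt(64*u^2 + 64*v^2 + 1),
  N(u, v) = r_vv · N̂ = 0.
Evaluating at (u, v) = (1, 4):
  L = 0, M = 8/33, N = 0.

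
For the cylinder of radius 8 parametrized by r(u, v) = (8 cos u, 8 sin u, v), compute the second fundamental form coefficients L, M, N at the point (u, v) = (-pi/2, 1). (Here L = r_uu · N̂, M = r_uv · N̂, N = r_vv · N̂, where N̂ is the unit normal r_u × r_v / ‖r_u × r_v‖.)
L = -8;  M = 0;  N = 0

Compute the unit normal N̂(u, v) = (cos(u), sin(u), 0), and the second partials r_uu, r_uv, r_vv. Take dot products:
  L(u, v) = r_uu · N̂ = -8,
  M(u, v) = r_uv · N̂ = 0,
  N(u, v) = r_vv · N̂ = 0.
Evaluating at (u, v) = (-pi/2, 1):
  L = -8, M = 0, N = 0.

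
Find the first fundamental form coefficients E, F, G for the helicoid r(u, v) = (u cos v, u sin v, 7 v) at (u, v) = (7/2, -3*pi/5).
E = 1;  F = 0;  G = 245/4

Partials: r_u = (cos(v), sin(v), 0), r_v = (-u*sin(v), u*cos(v), 7). As functions of (u, v):
  E = r_u · r_u = 1,
  F = r_u · r_v = 0,
  G = r_v · r_v = u^2 + 49.
Evaluating at (u, v) = (7/2, -3*pi/5): E = 1, F = 0, G = 245/4.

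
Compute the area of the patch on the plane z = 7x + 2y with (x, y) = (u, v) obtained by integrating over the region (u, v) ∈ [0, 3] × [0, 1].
Area = 9*sqrt(6)

Area = ∫∫ √(EG − F²) du dv with √(EG − F²) = 3*sqrt(6). Integrating over [0, 3] × [0, 1] gives 9*sqrt(6).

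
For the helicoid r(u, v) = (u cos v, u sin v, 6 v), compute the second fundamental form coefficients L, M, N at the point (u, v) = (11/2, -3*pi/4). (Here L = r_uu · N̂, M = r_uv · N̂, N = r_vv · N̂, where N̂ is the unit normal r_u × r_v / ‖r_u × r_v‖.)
L = 0;  M = -12*sqrt(265)/265;  N = 0

Compute the unit normal N̂(u, v) = (6*sin(v)/sqrt(u^2 + 36), -6*cos(v)/sqrt(u^2 + 36), u/sqrt(u^2 + 36)), and the second partials r_uu, r_uv, r_vv. Take dot products:
  L(u, v) = r_uu · N̂ = 0,
  M(u, v) = r_uv · N̂ = -6/sqrt(u^2 + 36),
  N(u, v) = r_vv · N̂ = 0.
Evaluating at (u, v) = (11/2, -3*pi/4):
  L = 0, M = -12*sqrt(265)/265, N = 0.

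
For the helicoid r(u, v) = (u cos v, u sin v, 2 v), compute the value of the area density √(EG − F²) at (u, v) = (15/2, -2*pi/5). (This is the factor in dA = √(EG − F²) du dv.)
√(EG − F²)|_{(15/2, -2*pi/5)} = sqrt(241)/2

E = 1, F = 0, G = u^2 + 4, so EG − F² = u^2 + 4. Taking the positive square root: √(EG − F²) = sqrt(u^2 + 4). At (u, v) = (15/2, -2*pi/5): sqrt(241)/2.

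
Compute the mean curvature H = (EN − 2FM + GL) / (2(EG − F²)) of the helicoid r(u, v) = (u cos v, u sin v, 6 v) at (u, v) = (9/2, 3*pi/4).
H = 0

With E = 1, F = 0, G = u^2 + 36, L = 0, M = -6/sqrt(u^2 + 36), N = 0, assemble
  H = (EN − 2FM + GL) / (2(EG − F²)) = 0.
At (u, v) = (9/2, 3*pi/4): H = 0.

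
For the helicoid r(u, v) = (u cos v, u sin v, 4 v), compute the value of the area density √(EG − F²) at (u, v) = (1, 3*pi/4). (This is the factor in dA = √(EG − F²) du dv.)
√(EG − F²)|_{(1, 3*pi/4)} = sqrt(17)

E = 1, F = 0, G = u^2 + 16, so EG − F² = u^2 + 16. Taking the positive square root: √(EG − F²) = sqrt(u^2 + 16). At (u, v) = (1, 3*pi/4): sqrt(17).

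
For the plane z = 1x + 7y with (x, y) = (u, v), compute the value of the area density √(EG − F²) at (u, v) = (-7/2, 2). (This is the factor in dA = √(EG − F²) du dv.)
√(EG − F²)|_{(-7/2, 2)} = sqrt(51)

E = 2, F = 7, G = 50, so EG − F² = 51. Taking the positive square root: √(EG − F²) = sqrt(51). At (u, v) = (-7/2, 2): sqrt(51).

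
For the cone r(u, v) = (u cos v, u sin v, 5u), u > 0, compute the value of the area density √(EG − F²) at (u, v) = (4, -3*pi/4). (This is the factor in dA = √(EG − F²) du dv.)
√(EG − F²)|_{(4, -3*pi/4)} = 4*sqrt(26)

E = 26, F = 0, G = u^2, so EG − F² = 26*u^2. Taking the positive square root: √(EG − F²) = sqrt(26)*Abs(u). At (u, v) = (4, -3*pi/4): 4*sqrt(26).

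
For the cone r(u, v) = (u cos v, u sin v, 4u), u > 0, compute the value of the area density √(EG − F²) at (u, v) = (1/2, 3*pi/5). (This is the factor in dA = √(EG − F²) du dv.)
√(EG − F²)|_{(1/2, 3*pi/5)} = sqrt(17)/2

E = 17, F = 0, G = u^2, so EG − F² = 17*u^2. Taking the positive square root: √(EG − F²) = sqrt(17)*Abs(u). At (u, v) = (1/2, 3*pi/5): sqrt(17)/2.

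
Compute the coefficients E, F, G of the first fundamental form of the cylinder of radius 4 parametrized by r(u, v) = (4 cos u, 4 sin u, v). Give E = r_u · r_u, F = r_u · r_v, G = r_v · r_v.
E = 16;  F = 0;  G = 1

Compute partials: r_u = (-4*sin(u), 4*cos(u), 0), r_v = (0, 0, 1). Then
  E = r_u · r_u = 16,
  F = r_u · r_v = 0,
  G = r_v · r_v = 1.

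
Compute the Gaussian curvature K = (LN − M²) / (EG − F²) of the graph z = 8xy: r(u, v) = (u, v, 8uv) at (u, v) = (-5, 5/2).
K = -64/4004001

Coefficients of the first fundamental form: E = 64*v^2 + 1, F = 64*u*v, G = 64*u^2 + 1.
Coefficients of the second fundamental form: L = 0, M = 8/sqrt(64*u^2 + 64*v^2 + 1), N = 0.
Assemble K = (LN − M²)/(EG − F²) = -64/(4096*u^4 + 8192*u^2*v^2 + 128*u^2 + 4096*v^4 + 128*v^2 + 1). At (u, v) = (-5, 5/2): K = -64/4004001.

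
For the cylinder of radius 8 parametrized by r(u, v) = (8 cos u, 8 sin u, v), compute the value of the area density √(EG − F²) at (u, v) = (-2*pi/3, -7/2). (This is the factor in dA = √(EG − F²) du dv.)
√(EG − F²)|_{(-2*pi/3, -7/2)} = 8

E = 64, F = 0, G = 1, so EG − F² = 64. Taking the positive square root: √(EG − F²) = 8. At (u, v) = (-2*pi/3, -7/2): 8.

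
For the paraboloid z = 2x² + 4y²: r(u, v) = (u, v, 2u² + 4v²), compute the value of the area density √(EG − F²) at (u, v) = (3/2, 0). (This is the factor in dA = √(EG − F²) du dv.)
√(EG − F²)|_{(3/2, 0)} = sqrt(37)

E = 16*u^2 + 1, F = 32*u*v, G = 64*v^2 + 1, so EG − F² = 16*u^2 + 64*v^2 + 1. Taking the positive square root: √(EG − F²) = sqrt(16*u^2 + 64*v^2 + 1). At (u, v) = (3/2, 0): sqrt(37).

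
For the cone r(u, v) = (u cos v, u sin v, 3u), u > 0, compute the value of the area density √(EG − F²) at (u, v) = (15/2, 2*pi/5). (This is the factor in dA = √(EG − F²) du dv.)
√(EG − F²)|_{(15/2, 2*pi/5)} = 15*sqrt(10)/2

E = 10, F = 0, G = u^2, so EG − F² = 10*u^2. Taking the positive square root: √(EG − F²) = sqrt(10)*Abs(u). At (u, v) = (15/2, 2*pi/5): 15*sqrt(10)/2.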